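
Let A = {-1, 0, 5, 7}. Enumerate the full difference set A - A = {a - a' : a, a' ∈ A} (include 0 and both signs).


A - A = {a - a' : a, a' ∈ A}.
Compute a - a' for each ordered pair (a, a'):
a = -1: -1--1=0, -1-0=-1, -1-5=-6, -1-7=-8
a = 0: 0--1=1, 0-0=0, 0-5=-5, 0-7=-7
a = 5: 5--1=6, 5-0=5, 5-5=0, 5-7=-2
a = 7: 7--1=8, 7-0=7, 7-5=2, 7-7=0
Collecting distinct values (and noting 0 appears from a-a):
A - A = {-8, -7, -6, -5, -2, -1, 0, 1, 2, 5, 6, 7, 8}
|A - A| = 13

A - A = {-8, -7, -6, -5, -2, -1, 0, 1, 2, 5, 6, 7, 8}


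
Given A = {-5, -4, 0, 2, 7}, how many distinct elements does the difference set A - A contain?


A - A = {a - a' : a, a' ∈ A}; |A| = 5.
Bounds: 2|A|-1 ≤ |A - A| ≤ |A|² - |A| + 1, i.e. 9 ≤ |A - A| ≤ 21.
Note: 0 ∈ A - A always (from a - a). The set is symmetric: if d ∈ A - A then -d ∈ A - A.
Enumerate nonzero differences d = a - a' with a > a' (then include -d):
Positive differences: {1, 2, 4, 5, 6, 7, 11, 12}
Full difference set: {0} ∪ (positive diffs) ∪ (negative diffs).
|A - A| = 1 + 2·8 = 17 (matches direct enumeration: 17).

|A - A| = 17


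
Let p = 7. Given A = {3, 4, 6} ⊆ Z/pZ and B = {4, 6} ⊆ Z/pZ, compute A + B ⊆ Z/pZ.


Work in Z/7Z: reduce every sum a + b modulo 7.
Enumerate all 6 pairs:
a = 3: 3+4=0, 3+6=2
a = 4: 4+4=1, 4+6=3
a = 6: 6+4=3, 6+6=5
Distinct residues collected: {0, 1, 2, 3, 5}
|A + B| = 5 (out of 7 total residues).

A + B = {0, 1, 2, 3, 5}


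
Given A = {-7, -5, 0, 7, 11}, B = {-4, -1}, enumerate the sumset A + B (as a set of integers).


A + B = {a + b : a ∈ A, b ∈ B}.
Enumerate all |A|·|B| = 5·2 = 10 pairs (a, b) and collect distinct sums.
a = -7: -7+-4=-11, -7+-1=-8
a = -5: -5+-4=-9, -5+-1=-6
a = 0: 0+-4=-4, 0+-1=-1
a = 7: 7+-4=3, 7+-1=6
a = 11: 11+-4=7, 11+-1=10
Collecting distinct sums: A + B = {-11, -9, -8, -6, -4, -1, 3, 6, 7, 10}
|A + B| = 10

A + B = {-11, -9, -8, -6, -4, -1, 3, 6, 7, 10}


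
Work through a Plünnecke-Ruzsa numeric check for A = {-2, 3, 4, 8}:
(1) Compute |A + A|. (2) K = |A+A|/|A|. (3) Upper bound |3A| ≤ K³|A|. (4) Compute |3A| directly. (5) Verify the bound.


|A| = 4.
Step 1: Compute A + A by enumerating all 16 pairs.
A + A = {-4, 1, 2, 6, 7, 8, 11, 12, 16}, so |A + A| = 9.
Step 2: Doubling constant K = |A + A|/|A| = 9/4 = 9/4 ≈ 2.2500.
Step 3: Plünnecke-Ruzsa gives |3A| ≤ K³·|A| = (2.2500)³ · 4 ≈ 45.5625.
Step 4: Compute 3A = A + A + A directly by enumerating all triples (a,b,c) ∈ A³; |3A| = 16.
Step 5: Check 16 ≤ 45.5625? Yes ✓.

K = 9/4, Plünnecke-Ruzsa bound K³|A| ≈ 45.5625, |3A| = 16, inequality holds.


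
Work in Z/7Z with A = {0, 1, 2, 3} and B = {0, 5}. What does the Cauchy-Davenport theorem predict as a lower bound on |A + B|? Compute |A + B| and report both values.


Cauchy-Davenport: |A + B| ≥ min(p, |A| + |B| - 1) for A, B nonempty in Z/pZ.
|A| = 4, |B| = 2, p = 7.
CD lower bound = min(7, 4 + 2 - 1) = min(7, 5) = 5.
Compute A + B mod 7 directly:
a = 0: 0+0=0, 0+5=5
a = 1: 1+0=1, 1+5=6
a = 2: 2+0=2, 2+5=0
a = 3: 3+0=3, 3+5=1
A + B = {0, 1, 2, 3, 5, 6}, so |A + B| = 6.
Verify: 6 ≥ 5? Yes ✓.

CD lower bound = 5, actual |A + B| = 6.


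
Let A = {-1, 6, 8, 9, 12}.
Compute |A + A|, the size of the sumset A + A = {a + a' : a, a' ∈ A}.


A + A = {a + a' : a, a' ∈ A}; |A| = 5.
General bounds: 2|A| - 1 ≤ |A + A| ≤ |A|(|A|+1)/2, i.e. 9 ≤ |A + A| ≤ 15.
Lower bound 2|A|-1 is attained iff A is an arithmetic progression.
Enumerate sums a + a' for a ≤ a' (symmetric, so this suffices):
a = -1: -1+-1=-2, -1+6=5, -1+8=7, -1+9=8, -1+12=11
a = 6: 6+6=12, 6+8=14, 6+9=15, 6+12=18
a = 8: 8+8=16, 8+9=17, 8+12=20
a = 9: 9+9=18, 9+12=21
a = 12: 12+12=24
Distinct sums: {-2, 5, 7, 8, 11, 12, 14, 15, 16, 17, 18, 20, 21, 24}
|A + A| = 14

|A + A| = 14


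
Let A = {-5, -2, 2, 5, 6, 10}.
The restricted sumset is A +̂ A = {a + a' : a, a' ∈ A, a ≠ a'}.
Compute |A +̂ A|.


Restricted sumset: A +̂ A = {a + a' : a ∈ A, a' ∈ A, a ≠ a'}.
Equivalently, take A + A and drop any sum 2a that is achievable ONLY as a + a for a ∈ A (i.e. sums representable only with equal summands).
Enumerate pairs (a, a') with a < a' (symmetric, so each unordered pair gives one sum; this covers all a ≠ a'):
  -5 + -2 = -7
  -5 + 2 = -3
  -5 + 5 = 0
  -5 + 6 = 1
  -5 + 10 = 5
  -2 + 2 = 0
  -2 + 5 = 3
  -2 + 6 = 4
  -2 + 10 = 8
  2 + 5 = 7
  2 + 6 = 8
  2 + 10 = 12
  5 + 6 = 11
  5 + 10 = 15
  6 + 10 = 16
Collected distinct sums: {-7, -3, 0, 1, 3, 4, 5, 7, 8, 11, 12, 15, 16}
|A +̂ A| = 13
(Reference bound: |A +̂ A| ≥ 2|A| - 3 for |A| ≥ 2, with |A| = 6 giving ≥ 9.)

|A +̂ A| = 13


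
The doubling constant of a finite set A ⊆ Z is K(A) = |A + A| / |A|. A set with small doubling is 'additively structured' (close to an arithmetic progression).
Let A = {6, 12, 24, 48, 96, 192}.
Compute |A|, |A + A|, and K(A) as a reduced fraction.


|A| = 6.
Compute A + A by enumerating all 36 pairs.
A + A = {12, 18, 24, 30, 36, 48, 54, 60, 72, 96, 102, 108, 120, 144, 192, 198, 204, 216, 240, 288, 384}, so |A + A| = 21.
K = |A + A| / |A| = 21/6 = 7/2 ≈ 3.5000.
Reference: AP of size 6 gives K = 11/6 ≈ 1.8333; a fully generic set of size 6 gives K ≈ 3.5000.

|A| = 6, |A + A| = 21, K = 21/6 = 7/2.


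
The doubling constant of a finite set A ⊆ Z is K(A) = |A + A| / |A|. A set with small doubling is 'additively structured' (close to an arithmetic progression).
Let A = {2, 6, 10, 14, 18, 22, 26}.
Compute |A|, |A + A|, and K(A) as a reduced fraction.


|A| = 7.
Compute A + A by enumerating all 49 pairs.
A + A = {4, 8, 12, 16, 20, 24, 28, 32, 36, 40, 44, 48, 52}, so |A + A| = 13.
K = |A + A| / |A| = 13/7 (already in lowest terms) ≈ 1.8571.
Reference: AP of size 7 gives K = 13/7 ≈ 1.8571; a fully generic set of size 7 gives K ≈ 4.0000.

|A| = 7, |A + A| = 13, K = 13/7.


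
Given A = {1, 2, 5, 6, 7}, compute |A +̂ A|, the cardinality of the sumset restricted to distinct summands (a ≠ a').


Restricted sumset: A +̂ A = {a + a' : a ∈ A, a' ∈ A, a ≠ a'}.
Equivalently, take A + A and drop any sum 2a that is achievable ONLY as a + a for a ∈ A (i.e. sums representable only with equal summands).
Enumerate pairs (a, a') with a < a' (symmetric, so each unordered pair gives one sum; this covers all a ≠ a'):
  1 + 2 = 3
  1 + 5 = 6
  1 + 6 = 7
  1 + 7 = 8
  2 + 5 = 7
  2 + 6 = 8
  2 + 7 = 9
  5 + 6 = 11
  5 + 7 = 12
  6 + 7 = 13
Collected distinct sums: {3, 6, 7, 8, 9, 11, 12, 13}
|A +̂ A| = 8
(Reference bound: |A +̂ A| ≥ 2|A| - 3 for |A| ≥ 2, with |A| = 5 giving ≥ 7.)

|A +̂ A| = 8


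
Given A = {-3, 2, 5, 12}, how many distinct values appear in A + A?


A + A = {a + a' : a, a' ∈ A}; |A| = 4.
General bounds: 2|A| - 1 ≤ |A + A| ≤ |A|(|A|+1)/2, i.e. 7 ≤ |A + A| ≤ 10.
Lower bound 2|A|-1 is attained iff A is an arithmetic progression.
Enumerate sums a + a' for a ≤ a' (symmetric, so this suffices):
a = -3: -3+-3=-6, -3+2=-1, -3+5=2, -3+12=9
a = 2: 2+2=4, 2+5=7, 2+12=14
a = 5: 5+5=10, 5+12=17
a = 12: 12+12=24
Distinct sums: {-6, -1, 2, 4, 7, 9, 10, 14, 17, 24}
|A + A| = 10

|A + A| = 10


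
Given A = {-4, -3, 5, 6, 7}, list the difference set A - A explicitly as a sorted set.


A - A = {a - a' : a, a' ∈ A}.
Compute a - a' for each ordered pair (a, a'):
a = -4: -4--4=0, -4--3=-1, -4-5=-9, -4-6=-10, -4-7=-11
a = -3: -3--4=1, -3--3=0, -3-5=-8, -3-6=-9, -3-7=-10
a = 5: 5--4=9, 5--3=8, 5-5=0, 5-6=-1, 5-7=-2
a = 6: 6--4=10, 6--3=9, 6-5=1, 6-6=0, 6-7=-1
a = 7: 7--4=11, 7--3=10, 7-5=2, 7-6=1, 7-7=0
Collecting distinct values (and noting 0 appears from a-a):
A - A = {-11, -10, -9, -8, -2, -1, 0, 1, 2, 8, 9, 10, 11}
|A - A| = 13

A - A = {-11, -10, -9, -8, -2, -1, 0, 1, 2, 8, 9, 10, 11}


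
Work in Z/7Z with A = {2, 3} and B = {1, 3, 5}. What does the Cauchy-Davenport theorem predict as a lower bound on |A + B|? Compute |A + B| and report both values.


Cauchy-Davenport: |A + B| ≥ min(p, |A| + |B| - 1) for A, B nonempty in Z/pZ.
|A| = 2, |B| = 3, p = 7.
CD lower bound = min(7, 2 + 3 - 1) = min(7, 4) = 4.
Compute A + B mod 7 directly:
a = 2: 2+1=3, 2+3=5, 2+5=0
a = 3: 3+1=4, 3+3=6, 3+5=1
A + B = {0, 1, 3, 4, 5, 6}, so |A + B| = 6.
Verify: 6 ≥ 4? Yes ✓.

CD lower bound = 4, actual |A + B| = 6.


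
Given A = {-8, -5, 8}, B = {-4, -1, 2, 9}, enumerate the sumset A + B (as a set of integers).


A + B = {a + b : a ∈ A, b ∈ B}.
Enumerate all |A|·|B| = 3·4 = 12 pairs (a, b) and collect distinct sums.
a = -8: -8+-4=-12, -8+-1=-9, -8+2=-6, -8+9=1
a = -5: -5+-4=-9, -5+-1=-6, -5+2=-3, -5+9=4
a = 8: 8+-4=4, 8+-1=7, 8+2=10, 8+9=17
Collecting distinct sums: A + B = {-12, -9, -6, -3, 1, 4, 7, 10, 17}
|A + B| = 9

A + B = {-12, -9, -6, -3, 1, 4, 7, 10, 17}


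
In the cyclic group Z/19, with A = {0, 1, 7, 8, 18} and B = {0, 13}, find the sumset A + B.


Work in Z/19Z: reduce every sum a + b modulo 19.
Enumerate all 10 pairs:
a = 0: 0+0=0, 0+13=13
a = 1: 1+0=1, 1+13=14
a = 7: 7+0=7, 7+13=1
a = 8: 8+0=8, 8+13=2
a = 18: 18+0=18, 18+13=12
Distinct residues collected: {0, 1, 2, 7, 8, 12, 13, 14, 18}
|A + B| = 9 (out of 19 total residues).

A + B = {0, 1, 2, 7, 8, 12, 13, 14, 18}


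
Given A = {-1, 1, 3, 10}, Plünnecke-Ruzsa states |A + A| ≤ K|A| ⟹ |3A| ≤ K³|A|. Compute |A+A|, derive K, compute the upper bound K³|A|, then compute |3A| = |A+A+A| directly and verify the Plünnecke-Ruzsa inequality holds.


|A| = 4.
Step 1: Compute A + A by enumerating all 16 pairs.
A + A = {-2, 0, 2, 4, 6, 9, 11, 13, 20}, so |A + A| = 9.
Step 2: Doubling constant K = |A + A|/|A| = 9/4 = 9/4 ≈ 2.2500.
Step 3: Plünnecke-Ruzsa gives |3A| ≤ K³·|A| = (2.2500)³ · 4 ≈ 45.5625.
Step 4: Compute 3A = A + A + A directly by enumerating all triples (a,b,c) ∈ A³; |3A| = 16.
Step 5: Check 16 ≤ 45.5625? Yes ✓.

K = 9/4, Plünnecke-Ruzsa bound K³|A| ≈ 45.5625, |3A| = 16, inequality holds.


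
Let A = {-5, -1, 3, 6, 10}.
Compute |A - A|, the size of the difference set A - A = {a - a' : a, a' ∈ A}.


A - A = {a - a' : a, a' ∈ A}; |A| = 5.
Bounds: 2|A|-1 ≤ |A - A| ≤ |A|² - |A| + 1, i.e. 9 ≤ |A - A| ≤ 21.
Note: 0 ∈ A - A always (from a - a). The set is symmetric: if d ∈ A - A then -d ∈ A - A.
Enumerate nonzero differences d = a - a' with a > a' (then include -d):
Positive differences: {3, 4, 7, 8, 11, 15}
Full difference set: {0} ∪ (positive diffs) ∪ (negative diffs).
|A - A| = 1 + 2·6 = 13 (matches direct enumeration: 13).

|A - A| = 13


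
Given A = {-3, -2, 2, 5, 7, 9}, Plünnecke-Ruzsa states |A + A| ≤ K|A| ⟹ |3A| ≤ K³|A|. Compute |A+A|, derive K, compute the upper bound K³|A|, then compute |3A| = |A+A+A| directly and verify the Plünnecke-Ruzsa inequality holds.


|A| = 6.
Step 1: Compute A + A by enumerating all 36 pairs.
A + A = {-6, -5, -4, -1, 0, 2, 3, 4, 5, 6, 7, 9, 10, 11, 12, 14, 16, 18}, so |A + A| = 18.
Step 2: Doubling constant K = |A + A|/|A| = 18/6 = 18/6 ≈ 3.0000.
Step 3: Plünnecke-Ruzsa gives |3A| ≤ K³·|A| = (3.0000)³ · 6 ≈ 162.0000.
Step 4: Compute 3A = A + A + A directly by enumerating all triples (a,b,c) ∈ A³; |3A| = 33.
Step 5: Check 33 ≤ 162.0000? Yes ✓.

K = 18/6, Plünnecke-Ruzsa bound K³|A| ≈ 162.0000, |3A| = 33, inequality holds.


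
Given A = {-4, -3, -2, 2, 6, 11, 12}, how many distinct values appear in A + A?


A + A = {a + a' : a, a' ∈ A}; |A| = 7.
General bounds: 2|A| - 1 ≤ |A + A| ≤ |A|(|A|+1)/2, i.e. 13 ≤ |A + A| ≤ 28.
Lower bound 2|A|-1 is attained iff A is an arithmetic progression.
Enumerate sums a + a' for a ≤ a' (symmetric, so this suffices):
a = -4: -4+-4=-8, -4+-3=-7, -4+-2=-6, -4+2=-2, -4+6=2, -4+11=7, -4+12=8
a = -3: -3+-3=-6, -3+-2=-5, -3+2=-1, -3+6=3, -3+11=8, -3+12=9
a = -2: -2+-2=-4, -2+2=0, -2+6=4, -2+11=9, -2+12=10
a = 2: 2+2=4, 2+6=8, 2+11=13, 2+12=14
a = 6: 6+6=12, 6+11=17, 6+12=18
a = 11: 11+11=22, 11+12=23
a = 12: 12+12=24
Distinct sums: {-8, -7, -6, -5, -4, -2, -1, 0, 2, 3, 4, 7, 8, 9, 10, 12, 13, 14, 17, 18, 22, 23, 24}
|A + A| = 23

|A + A| = 23


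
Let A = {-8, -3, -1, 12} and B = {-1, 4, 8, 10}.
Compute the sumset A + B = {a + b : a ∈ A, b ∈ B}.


A + B = {a + b : a ∈ A, b ∈ B}.
Enumerate all |A|·|B| = 4·4 = 16 pairs (a, b) and collect distinct sums.
a = -8: -8+-1=-9, -8+4=-4, -8+8=0, -8+10=2
a = -3: -3+-1=-4, -3+4=1, -3+8=5, -3+10=7
a = -1: -1+-1=-2, -1+4=3, -1+8=7, -1+10=9
a = 12: 12+-1=11, 12+4=16, 12+8=20, 12+10=22
Collecting distinct sums: A + B = {-9, -4, -2, 0, 1, 2, 3, 5, 7, 9, 11, 16, 20, 22}
|A + B| = 14

A + B = {-9, -4, -2, 0, 1, 2, 3, 5, 7, 9, 11, 16, 20, 22}


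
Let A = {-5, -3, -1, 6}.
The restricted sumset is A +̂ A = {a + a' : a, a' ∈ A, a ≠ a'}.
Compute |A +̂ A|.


Restricted sumset: A +̂ A = {a + a' : a ∈ A, a' ∈ A, a ≠ a'}.
Equivalently, take A + A and drop any sum 2a that is achievable ONLY as a + a for a ∈ A (i.e. sums representable only with equal summands).
Enumerate pairs (a, a') with a < a' (symmetric, so each unordered pair gives one sum; this covers all a ≠ a'):
  -5 + -3 = -8
  -5 + -1 = -6
  -5 + 6 = 1
  -3 + -1 = -4
  -3 + 6 = 3
  -1 + 6 = 5
Collected distinct sums: {-8, -6, -4, 1, 3, 5}
|A +̂ A| = 6
(Reference bound: |A +̂ A| ≥ 2|A| - 3 for |A| ≥ 2, with |A| = 4 giving ≥ 5.)

|A +̂ A| = 6


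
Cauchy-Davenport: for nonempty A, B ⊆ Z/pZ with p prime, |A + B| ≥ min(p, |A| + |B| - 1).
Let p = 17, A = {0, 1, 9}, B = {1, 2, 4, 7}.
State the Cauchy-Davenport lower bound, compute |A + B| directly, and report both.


Cauchy-Davenport: |A + B| ≥ min(p, |A| + |B| - 1) for A, B nonempty in Z/pZ.
|A| = 3, |B| = 4, p = 17.
CD lower bound = min(17, 3 + 4 - 1) = min(17, 6) = 6.
Compute A + B mod 17 directly:
a = 0: 0+1=1, 0+2=2, 0+4=4, 0+7=7
a = 1: 1+1=2, 1+2=3, 1+4=5, 1+7=8
a = 9: 9+1=10, 9+2=11, 9+4=13, 9+7=16
A + B = {1, 2, 3, 4, 5, 7, 8, 10, 11, 13, 16}, so |A + B| = 11.
Verify: 11 ≥ 6? Yes ✓.

CD lower bound = 6, actual |A + B| = 11.


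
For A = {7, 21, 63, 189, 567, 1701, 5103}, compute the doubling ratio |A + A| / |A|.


|A| = 7.
Compute A + A by enumerating all 49 pairs.
A + A = {14, 28, 42, 70, 84, 126, 196, 210, 252, 378, 574, 588, 630, 756, 1134, 1708, 1722, 1764, 1890, 2268, 3402, 5110, 5124, 5166, 5292, 5670, 6804, 10206}, so |A + A| = 28.
K = |A + A| / |A| = 28/7 = 4/1 ≈ 4.0000.
Reference: AP of size 7 gives K = 13/7 ≈ 1.8571; a fully generic set of size 7 gives K ≈ 4.0000.

|A| = 7, |A + A| = 28, K = 28/7 = 4/1.


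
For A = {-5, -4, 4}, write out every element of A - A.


A - A = {a - a' : a, a' ∈ A}.
Compute a - a' for each ordered pair (a, a'):
a = -5: -5--5=0, -5--4=-1, -5-4=-9
a = -4: -4--5=1, -4--4=0, -4-4=-8
a = 4: 4--5=9, 4--4=8, 4-4=0
Collecting distinct values (and noting 0 appears from a-a):
A - A = {-9, -8, -1, 0, 1, 8, 9}
|A - A| = 7

A - A = {-9, -8, -1, 0, 1, 8, 9}


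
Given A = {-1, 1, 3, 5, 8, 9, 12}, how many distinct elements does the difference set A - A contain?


A - A = {a - a' : a, a' ∈ A}; |A| = 7.
Bounds: 2|A|-1 ≤ |A - A| ≤ |A|² - |A| + 1, i.e. 13 ≤ |A - A| ≤ 43.
Note: 0 ∈ A - A always (from a - a). The set is symmetric: if d ∈ A - A then -d ∈ A - A.
Enumerate nonzero differences d = a - a' with a > a' (then include -d):
Positive differences: {1, 2, 3, 4, 5, 6, 7, 8, 9, 10, 11, 13}
Full difference set: {0} ∪ (positive diffs) ∪ (negative diffs).
|A - A| = 1 + 2·12 = 25 (matches direct enumeration: 25).

|A - A| = 25


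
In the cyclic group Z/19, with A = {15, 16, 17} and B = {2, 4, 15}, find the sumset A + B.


Work in Z/19Z: reduce every sum a + b modulo 19.
Enumerate all 9 pairs:
a = 15: 15+2=17, 15+4=0, 15+15=11
a = 16: 16+2=18, 16+4=1, 16+15=12
a = 17: 17+2=0, 17+4=2, 17+15=13
Distinct residues collected: {0, 1, 2, 11, 12, 13, 17, 18}
|A + B| = 8 (out of 19 total residues).

A + B = {0, 1, 2, 11, 12, 13, 17, 18}


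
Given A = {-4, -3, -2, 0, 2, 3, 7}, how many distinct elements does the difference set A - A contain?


A - A = {a - a' : a, a' ∈ A}; |A| = 7.
Bounds: 2|A|-1 ≤ |A - A| ≤ |A|² - |A| + 1, i.e. 13 ≤ |A - A| ≤ 43.
Note: 0 ∈ A - A always (from a - a). The set is symmetric: if d ∈ A - A then -d ∈ A - A.
Enumerate nonzero differences d = a - a' with a > a' (then include -d):
Positive differences: {1, 2, 3, 4, 5, 6, 7, 9, 10, 11}
Full difference set: {0} ∪ (positive diffs) ∪ (negative diffs).
|A - A| = 1 + 2·10 = 21 (matches direct enumeration: 21).

|A - A| = 21


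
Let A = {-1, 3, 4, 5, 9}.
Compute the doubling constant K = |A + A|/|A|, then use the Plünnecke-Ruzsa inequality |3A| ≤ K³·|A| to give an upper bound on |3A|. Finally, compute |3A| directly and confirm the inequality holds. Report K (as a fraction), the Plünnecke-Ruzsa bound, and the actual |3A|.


|A| = 5.
Step 1: Compute A + A by enumerating all 25 pairs.
A + A = {-2, 2, 3, 4, 6, 7, 8, 9, 10, 12, 13, 14, 18}, so |A + A| = 13.
Step 2: Doubling constant K = |A + A|/|A| = 13/5 = 13/5 ≈ 2.6000.
Step 3: Plünnecke-Ruzsa gives |3A| ≤ K³·|A| = (2.6000)³ · 5 ≈ 87.8800.
Step 4: Compute 3A = A + A + A directly by enumerating all triples (a,b,c) ∈ A³; |3A| = 23.
Step 5: Check 23 ≤ 87.8800? Yes ✓.

K = 13/5, Plünnecke-Ruzsa bound K³|A| ≈ 87.8800, |3A| = 23, inequality holds.


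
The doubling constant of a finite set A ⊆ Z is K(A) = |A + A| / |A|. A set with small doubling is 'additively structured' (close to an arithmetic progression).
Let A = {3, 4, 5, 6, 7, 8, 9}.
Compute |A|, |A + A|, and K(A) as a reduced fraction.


|A| = 7.
Compute A + A by enumerating all 49 pairs.
A + A = {6, 7, 8, 9, 10, 11, 12, 13, 14, 15, 16, 17, 18}, so |A + A| = 13.
K = |A + A| / |A| = 13/7 (already in lowest terms) ≈ 1.8571.
Reference: AP of size 7 gives K = 13/7 ≈ 1.8571; a fully generic set of size 7 gives K ≈ 4.0000.

|A| = 7, |A + A| = 13, K = 13/7.


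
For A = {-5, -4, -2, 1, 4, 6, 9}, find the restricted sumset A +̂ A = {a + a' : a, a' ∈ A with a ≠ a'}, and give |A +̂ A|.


Restricted sumset: A +̂ A = {a + a' : a ∈ A, a' ∈ A, a ≠ a'}.
Equivalently, take A + A and drop any sum 2a that is achievable ONLY as a + a for a ∈ A (i.e. sums representable only with equal summands).
Enumerate pairs (a, a') with a < a' (symmetric, so each unordered pair gives one sum; this covers all a ≠ a'):
  -5 + -4 = -9
  -5 + -2 = -7
  -5 + 1 = -4
  -5 + 4 = -1
  -5 + 6 = 1
  -5 + 9 = 4
  -4 + -2 = -6
  -4 + 1 = -3
  -4 + 4 = 0
  -4 + 6 = 2
  -4 + 9 = 5
  -2 + 1 = -1
  -2 + 4 = 2
  -2 + 6 = 4
  -2 + 9 = 7
  1 + 4 = 5
  1 + 6 = 7
  1 + 9 = 10
  4 + 6 = 10
  4 + 9 = 13
  6 + 9 = 15
Collected distinct sums: {-9, -7, -6, -4, -3, -1, 0, 1, 2, 4, 5, 7, 10, 13, 15}
|A +̂ A| = 15
(Reference bound: |A +̂ A| ≥ 2|A| - 3 for |A| ≥ 2, with |A| = 7 giving ≥ 11.)

|A +̂ A| = 15


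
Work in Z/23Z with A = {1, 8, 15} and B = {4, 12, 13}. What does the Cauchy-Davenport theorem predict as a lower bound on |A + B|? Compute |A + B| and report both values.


Cauchy-Davenport: |A + B| ≥ min(p, |A| + |B| - 1) for A, B nonempty in Z/pZ.
|A| = 3, |B| = 3, p = 23.
CD lower bound = min(23, 3 + 3 - 1) = min(23, 5) = 5.
Compute A + B mod 23 directly:
a = 1: 1+4=5, 1+12=13, 1+13=14
a = 8: 8+4=12, 8+12=20, 8+13=21
a = 15: 15+4=19, 15+12=4, 15+13=5
A + B = {4, 5, 12, 13, 14, 19, 20, 21}, so |A + B| = 8.
Verify: 8 ≥ 5? Yes ✓.

CD lower bound = 5, actual |A + B| = 8.


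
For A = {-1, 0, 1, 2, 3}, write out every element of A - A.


A - A = {a - a' : a, a' ∈ A}.
Compute a - a' for each ordered pair (a, a'):
a = -1: -1--1=0, -1-0=-1, -1-1=-2, -1-2=-3, -1-3=-4
a = 0: 0--1=1, 0-0=0, 0-1=-1, 0-2=-2, 0-3=-3
a = 1: 1--1=2, 1-0=1, 1-1=0, 1-2=-1, 1-3=-2
a = 2: 2--1=3, 2-0=2, 2-1=1, 2-2=0, 2-3=-1
a = 3: 3--1=4, 3-0=3, 3-1=2, 3-2=1, 3-3=0
Collecting distinct values (and noting 0 appears from a-a):
A - A = {-4, -3, -2, -1, 0, 1, 2, 3, 4}
|A - A| = 9

A - A = {-4, -3, -2, -1, 0, 1, 2, 3, 4}


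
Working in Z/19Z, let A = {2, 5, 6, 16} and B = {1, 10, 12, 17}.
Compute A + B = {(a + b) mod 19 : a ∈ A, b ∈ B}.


Work in Z/19Z: reduce every sum a + b modulo 19.
Enumerate all 16 pairs:
a = 2: 2+1=3, 2+10=12, 2+12=14, 2+17=0
a = 5: 5+1=6, 5+10=15, 5+12=17, 5+17=3
a = 6: 6+1=7, 6+10=16, 6+12=18, 6+17=4
a = 16: 16+1=17, 16+10=7, 16+12=9, 16+17=14
Distinct residues collected: {0, 3, 4, 6, 7, 9, 12, 14, 15, 16, 17, 18}
|A + B| = 12 (out of 19 total residues).

A + B = {0, 3, 4, 6, 7, 9, 12, 14, 15, 16, 17, 18}


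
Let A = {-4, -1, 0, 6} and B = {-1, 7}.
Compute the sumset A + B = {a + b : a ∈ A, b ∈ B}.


A + B = {a + b : a ∈ A, b ∈ B}.
Enumerate all |A|·|B| = 4·2 = 8 pairs (a, b) and collect distinct sums.
a = -4: -4+-1=-5, -4+7=3
a = -1: -1+-1=-2, -1+7=6
a = 0: 0+-1=-1, 0+7=7
a = 6: 6+-1=5, 6+7=13
Collecting distinct sums: A + B = {-5, -2, -1, 3, 5, 6, 7, 13}
|A + B| = 8

A + B = {-5, -2, -1, 3, 5, 6, 7, 13}


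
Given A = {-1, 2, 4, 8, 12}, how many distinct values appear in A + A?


A + A = {a + a' : a, a' ∈ A}; |A| = 5.
General bounds: 2|A| - 1 ≤ |A + A| ≤ |A|(|A|+1)/2, i.e. 9 ≤ |A + A| ≤ 15.
Lower bound 2|A|-1 is attained iff A is an arithmetic progression.
Enumerate sums a + a' for a ≤ a' (symmetric, so this suffices):
a = -1: -1+-1=-2, -1+2=1, -1+4=3, -1+8=7, -1+12=11
a = 2: 2+2=4, 2+4=6, 2+8=10, 2+12=14
a = 4: 4+4=8, 4+8=12, 4+12=16
a = 8: 8+8=16, 8+12=20
a = 12: 12+12=24
Distinct sums: {-2, 1, 3, 4, 6, 7, 8, 10, 11, 12, 14, 16, 20, 24}
|A + A| = 14

|A + A| = 14


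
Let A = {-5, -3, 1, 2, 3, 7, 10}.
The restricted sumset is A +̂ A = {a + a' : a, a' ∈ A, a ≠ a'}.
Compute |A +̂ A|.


Restricted sumset: A +̂ A = {a + a' : a ∈ A, a' ∈ A, a ≠ a'}.
Equivalently, take A + A and drop any sum 2a that is achievable ONLY as a + a for a ∈ A (i.e. sums representable only with equal summands).
Enumerate pairs (a, a') with a < a' (symmetric, so each unordered pair gives one sum; this covers all a ≠ a'):
  -5 + -3 = -8
  -5 + 1 = -4
  -5 + 2 = -3
  -5 + 3 = -2
  -5 + 7 = 2
  -5 + 10 = 5
  -3 + 1 = -2
  -3 + 2 = -1
  -3 + 3 = 0
  -3 + 7 = 4
  -3 + 10 = 7
  1 + 2 = 3
  1 + 3 = 4
  1 + 7 = 8
  1 + 10 = 11
  2 + 3 = 5
  2 + 7 = 9
  2 + 10 = 12
  3 + 7 = 10
  3 + 10 = 13
  7 + 10 = 17
Collected distinct sums: {-8, -4, -3, -2, -1, 0, 2, 3, 4, 5, 7, 8, 9, 10, 11, 12, 13, 17}
|A +̂ A| = 18
(Reference bound: |A +̂ A| ≥ 2|A| - 3 for |A| ≥ 2, with |A| = 7 giving ≥ 11.)

|A +̂ A| = 18


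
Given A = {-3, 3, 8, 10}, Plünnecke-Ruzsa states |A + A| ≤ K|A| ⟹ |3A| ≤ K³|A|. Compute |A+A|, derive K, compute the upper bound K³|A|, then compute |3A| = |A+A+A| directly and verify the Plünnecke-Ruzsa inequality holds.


|A| = 4.
Step 1: Compute A + A by enumerating all 16 pairs.
A + A = {-6, 0, 5, 6, 7, 11, 13, 16, 18, 20}, so |A + A| = 10.
Step 2: Doubling constant K = |A + A|/|A| = 10/4 = 10/4 ≈ 2.5000.
Step 3: Plünnecke-Ruzsa gives |3A| ≤ K³·|A| = (2.5000)³ · 4 ≈ 62.5000.
Step 4: Compute 3A = A + A + A directly by enumerating all triples (a,b,c) ∈ A³; |3A| = 20.
Step 5: Check 20 ≤ 62.5000? Yes ✓.

K = 10/4, Plünnecke-Ruzsa bound K³|A| ≈ 62.5000, |3A| = 20, inequality holds.


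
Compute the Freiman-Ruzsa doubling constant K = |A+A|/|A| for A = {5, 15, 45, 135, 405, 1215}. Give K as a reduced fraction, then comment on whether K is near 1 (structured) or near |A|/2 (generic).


|A| = 6.
Compute A + A by enumerating all 36 pairs.
A + A = {10, 20, 30, 50, 60, 90, 140, 150, 180, 270, 410, 420, 450, 540, 810, 1220, 1230, 1260, 1350, 1620, 2430}, so |A + A| = 21.
K = |A + A| / |A| = 21/6 = 7/2 ≈ 3.5000.
Reference: AP of size 6 gives K = 11/6 ≈ 1.8333; a fully generic set of size 6 gives K ≈ 3.5000.

|A| = 6, |A + A| = 21, K = 21/6 = 7/2.


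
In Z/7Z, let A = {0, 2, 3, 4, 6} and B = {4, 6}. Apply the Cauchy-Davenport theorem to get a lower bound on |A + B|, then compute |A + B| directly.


Cauchy-Davenport: |A + B| ≥ min(p, |A| + |B| - 1) for A, B nonempty in Z/pZ.
|A| = 5, |B| = 2, p = 7.
CD lower bound = min(7, 5 + 2 - 1) = min(7, 6) = 6.
Compute A + B mod 7 directly:
a = 0: 0+4=4, 0+6=6
a = 2: 2+4=6, 2+6=1
a = 3: 3+4=0, 3+6=2
a = 4: 4+4=1, 4+6=3
a = 6: 6+4=3, 6+6=5
A + B = {0, 1, 2, 3, 4, 5, 6}, so |A + B| = 7.
Verify: 7 ≥ 6? Yes ✓.

CD lower bound = 6, actual |A + B| = 7.


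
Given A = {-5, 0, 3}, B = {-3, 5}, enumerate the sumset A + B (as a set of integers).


A + B = {a + b : a ∈ A, b ∈ B}.
Enumerate all |A|·|B| = 3·2 = 6 pairs (a, b) and collect distinct sums.
a = -5: -5+-3=-8, -5+5=0
a = 0: 0+-3=-3, 0+5=5
a = 3: 3+-3=0, 3+5=8
Collecting distinct sums: A + B = {-8, -3, 0, 5, 8}
|A + B| = 5

A + B = {-8, -3, 0, 5, 8}


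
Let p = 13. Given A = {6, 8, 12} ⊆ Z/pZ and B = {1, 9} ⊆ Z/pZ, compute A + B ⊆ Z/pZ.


Work in Z/13Z: reduce every sum a + b modulo 13.
Enumerate all 6 pairs:
a = 6: 6+1=7, 6+9=2
a = 8: 8+1=9, 8+9=4
a = 12: 12+1=0, 12+9=8
Distinct residues collected: {0, 2, 4, 7, 8, 9}
|A + B| = 6 (out of 13 total residues).

A + B = {0, 2, 4, 7, 8, 9}


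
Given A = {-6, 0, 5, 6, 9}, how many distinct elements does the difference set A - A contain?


A - A = {a - a' : a, a' ∈ A}; |A| = 5.
Bounds: 2|A|-1 ≤ |A - A| ≤ |A|² - |A| + 1, i.e. 9 ≤ |A - A| ≤ 21.
Note: 0 ∈ A - A always (from a - a). The set is symmetric: if d ∈ A - A then -d ∈ A - A.
Enumerate nonzero differences d = a - a' with a > a' (then include -d):
Positive differences: {1, 3, 4, 5, 6, 9, 11, 12, 15}
Full difference set: {0} ∪ (positive diffs) ∪ (negative diffs).
|A - A| = 1 + 2·9 = 19 (matches direct enumeration: 19).

|A - A| = 19


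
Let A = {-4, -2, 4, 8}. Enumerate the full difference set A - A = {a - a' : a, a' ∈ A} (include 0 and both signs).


A - A = {a - a' : a, a' ∈ A}.
Compute a - a' for each ordered pair (a, a'):
a = -4: -4--4=0, -4--2=-2, -4-4=-8, -4-8=-12
a = -2: -2--4=2, -2--2=0, -2-4=-6, -2-8=-10
a = 4: 4--4=8, 4--2=6, 4-4=0, 4-8=-4
a = 8: 8--4=12, 8--2=10, 8-4=4, 8-8=0
Collecting distinct values (and noting 0 appears from a-a):
A - A = {-12, -10, -8, -6, -4, -2, 0, 2, 4, 6, 8, 10, 12}
|A - A| = 13

A - A = {-12, -10, -8, -6, -4, -2, 0, 2, 4, 6, 8, 10, 12}


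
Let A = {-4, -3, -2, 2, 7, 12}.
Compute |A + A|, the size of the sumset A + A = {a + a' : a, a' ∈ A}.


A + A = {a + a' : a, a' ∈ A}; |A| = 6.
General bounds: 2|A| - 1 ≤ |A + A| ≤ |A|(|A|+1)/2, i.e. 11 ≤ |A + A| ≤ 21.
Lower bound 2|A|-1 is attained iff A is an arithmetic progression.
Enumerate sums a + a' for a ≤ a' (symmetric, so this suffices):
a = -4: -4+-4=-8, -4+-3=-7, -4+-2=-6, -4+2=-2, -4+7=3, -4+12=8
a = -3: -3+-3=-6, -3+-2=-5, -3+2=-1, -3+7=4, -3+12=9
a = -2: -2+-2=-4, -2+2=0, -2+7=5, -2+12=10
a = 2: 2+2=4, 2+7=9, 2+12=14
a = 7: 7+7=14, 7+12=19
a = 12: 12+12=24
Distinct sums: {-8, -7, -6, -5, -4, -2, -1, 0, 3, 4, 5, 8, 9, 10, 14, 19, 24}
|A + A| = 17

|A + A| = 17


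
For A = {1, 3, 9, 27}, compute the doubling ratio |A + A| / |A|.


|A| = 4.
Compute A + A by enumerating all 16 pairs.
A + A = {2, 4, 6, 10, 12, 18, 28, 30, 36, 54}, so |A + A| = 10.
K = |A + A| / |A| = 10/4 = 5/2 ≈ 2.5000.
Reference: AP of size 4 gives K = 7/4 ≈ 1.7500; a fully generic set of size 4 gives K ≈ 2.5000.

|A| = 4, |A + A| = 10, K = 10/4 = 5/2.


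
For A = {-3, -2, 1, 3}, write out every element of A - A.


A - A = {a - a' : a, a' ∈ A}.
Compute a - a' for each ordered pair (a, a'):
a = -3: -3--3=0, -3--2=-1, -3-1=-4, -3-3=-6
a = -2: -2--3=1, -2--2=0, -2-1=-3, -2-3=-5
a = 1: 1--3=4, 1--2=3, 1-1=0, 1-3=-2
a = 3: 3--3=6, 3--2=5, 3-1=2, 3-3=0
Collecting distinct values (and noting 0 appears from a-a):
A - A = {-6, -5, -4, -3, -2, -1, 0, 1, 2, 3, 4, 5, 6}
|A - A| = 13

A - A = {-6, -5, -4, -3, -2, -1, 0, 1, 2, 3, 4, 5, 6}


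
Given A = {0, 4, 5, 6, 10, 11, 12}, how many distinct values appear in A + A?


A + A = {a + a' : a, a' ∈ A}; |A| = 7.
General bounds: 2|A| - 1 ≤ |A + A| ≤ |A|(|A|+1)/2, i.e. 13 ≤ |A + A| ≤ 28.
Lower bound 2|A|-1 is attained iff A is an arithmetic progression.
Enumerate sums a + a' for a ≤ a' (symmetric, so this suffices):
a = 0: 0+0=0, 0+4=4, 0+5=5, 0+6=6, 0+10=10, 0+11=11, 0+12=12
a = 4: 4+4=8, 4+5=9, 4+6=10, 4+10=14, 4+11=15, 4+12=16
a = 5: 5+5=10, 5+6=11, 5+10=15, 5+11=16, 5+12=17
a = 6: 6+6=12, 6+10=16, 6+11=17, 6+12=18
a = 10: 10+10=20, 10+11=21, 10+12=22
a = 11: 11+11=22, 11+12=23
a = 12: 12+12=24
Distinct sums: {0, 4, 5, 6, 8, 9, 10, 11, 12, 14, 15, 16, 17, 18, 20, 21, 22, 23, 24}
|A + A| = 19

|A + A| = 19


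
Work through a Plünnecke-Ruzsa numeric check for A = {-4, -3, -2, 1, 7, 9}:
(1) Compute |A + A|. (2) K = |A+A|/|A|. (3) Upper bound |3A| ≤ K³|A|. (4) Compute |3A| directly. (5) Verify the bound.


|A| = 6.
Step 1: Compute A + A by enumerating all 36 pairs.
A + A = {-8, -7, -6, -5, -4, -3, -2, -1, 2, 3, 4, 5, 6, 7, 8, 10, 14, 16, 18}, so |A + A| = 19.
Step 2: Doubling constant K = |A + A|/|A| = 19/6 = 19/6 ≈ 3.1667.
Step 3: Plünnecke-Ruzsa gives |3A| ≤ K³·|A| = (3.1667)³ · 6 ≈ 190.5278.
Step 4: Compute 3A = A + A + A directly by enumerating all triples (a,b,c) ∈ A³; |3A| = 35.
Step 5: Check 35 ≤ 190.5278? Yes ✓.

K = 19/6, Plünnecke-Ruzsa bound K³|A| ≈ 190.5278, |3A| = 35, inequality holds.


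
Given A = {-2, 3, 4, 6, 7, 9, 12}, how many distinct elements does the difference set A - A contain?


A - A = {a - a' : a, a' ∈ A}; |A| = 7.
Bounds: 2|A|-1 ≤ |A - A| ≤ |A|² - |A| + 1, i.e. 13 ≤ |A - A| ≤ 43.
Note: 0 ∈ A - A always (from a - a). The set is symmetric: if d ∈ A - A then -d ∈ A - A.
Enumerate nonzero differences d = a - a' with a > a' (then include -d):
Positive differences: {1, 2, 3, 4, 5, 6, 8, 9, 11, 14}
Full difference set: {0} ∪ (positive diffs) ∪ (negative diffs).
|A - A| = 1 + 2·10 = 21 (matches direct enumeration: 21).

|A - A| = 21


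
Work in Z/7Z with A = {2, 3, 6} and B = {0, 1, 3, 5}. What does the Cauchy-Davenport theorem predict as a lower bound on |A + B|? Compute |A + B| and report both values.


Cauchy-Davenport: |A + B| ≥ min(p, |A| + |B| - 1) for A, B nonempty in Z/pZ.
|A| = 3, |B| = 4, p = 7.
CD lower bound = min(7, 3 + 4 - 1) = min(7, 6) = 6.
Compute A + B mod 7 directly:
a = 2: 2+0=2, 2+1=3, 2+3=5, 2+5=0
a = 3: 3+0=3, 3+1=4, 3+3=6, 3+5=1
a = 6: 6+0=6, 6+1=0, 6+3=2, 6+5=4
A + B = {0, 1, 2, 3, 4, 5, 6}, so |A + B| = 7.
Verify: 7 ≥ 6? Yes ✓.

CD lower bound = 6, actual |A + B| = 7.


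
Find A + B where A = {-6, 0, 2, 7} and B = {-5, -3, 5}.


A + B = {a + b : a ∈ A, b ∈ B}.
Enumerate all |A|·|B| = 4·3 = 12 pairs (a, b) and collect distinct sums.
a = -6: -6+-5=-11, -6+-3=-9, -6+5=-1
a = 0: 0+-5=-5, 0+-3=-3, 0+5=5
a = 2: 2+-5=-3, 2+-3=-1, 2+5=7
a = 7: 7+-5=2, 7+-3=4, 7+5=12
Collecting distinct sums: A + B = {-11, -9, -5, -3, -1, 2, 4, 5, 7, 12}
|A + B| = 10

A + B = {-11, -9, -5, -3, -1, 2, 4, 5, 7, 12}


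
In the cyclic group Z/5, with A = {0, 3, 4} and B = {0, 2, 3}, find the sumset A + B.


Work in Z/5Z: reduce every sum a + b modulo 5.
Enumerate all 9 pairs:
a = 0: 0+0=0, 0+2=2, 0+3=3
a = 3: 3+0=3, 3+2=0, 3+3=1
a = 4: 4+0=4, 4+2=1, 4+3=2
Distinct residues collected: {0, 1, 2, 3, 4}
|A + B| = 5 (out of 5 total residues).

A + B = {0, 1, 2, 3, 4}


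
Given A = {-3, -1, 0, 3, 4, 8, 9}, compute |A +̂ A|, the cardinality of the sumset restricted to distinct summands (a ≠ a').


Restricted sumset: A +̂ A = {a + a' : a ∈ A, a' ∈ A, a ≠ a'}.
Equivalently, take A + A and drop any sum 2a that is achievable ONLY as a + a for a ∈ A (i.e. sums representable only with equal summands).
Enumerate pairs (a, a') with a < a' (symmetric, so each unordered pair gives one sum; this covers all a ≠ a'):
  -3 + -1 = -4
  -3 + 0 = -3
  -3 + 3 = 0
  -3 + 4 = 1
  -3 + 8 = 5
  -3 + 9 = 6
  -1 + 0 = -1
  -1 + 3 = 2
  -1 + 4 = 3
  -1 + 8 = 7
  -1 + 9 = 8
  0 + 3 = 3
  0 + 4 = 4
  0 + 8 = 8
  0 + 9 = 9
  3 + 4 = 7
  3 + 8 = 11
  3 + 9 = 12
  4 + 8 = 12
  4 + 9 = 13
  8 + 9 = 17
Collected distinct sums: {-4, -3, -1, 0, 1, 2, 3, 4, 5, 6, 7, 8, 9, 11, 12, 13, 17}
|A +̂ A| = 17
(Reference bound: |A +̂ A| ≥ 2|A| - 3 for |A| ≥ 2, with |A| = 7 giving ≥ 11.)

|A +̂ A| = 17


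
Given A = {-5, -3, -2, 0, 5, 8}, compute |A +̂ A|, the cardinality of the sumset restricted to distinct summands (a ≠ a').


Restricted sumset: A +̂ A = {a + a' : a ∈ A, a' ∈ A, a ≠ a'}.
Equivalently, take A + A and drop any sum 2a that is achievable ONLY as a + a for a ∈ A (i.e. sums representable only with equal summands).
Enumerate pairs (a, a') with a < a' (symmetric, so each unordered pair gives one sum; this covers all a ≠ a'):
  -5 + -3 = -8
  -5 + -2 = -7
  -5 + 0 = -5
  -5 + 5 = 0
  -5 + 8 = 3
  -3 + -2 = -5
  -3 + 0 = -3
  -3 + 5 = 2
  -3 + 8 = 5
  -2 + 0 = -2
  -2 + 5 = 3
  -2 + 8 = 6
  0 + 5 = 5
  0 + 8 = 8
  5 + 8 = 13
Collected distinct sums: {-8, -7, -5, -3, -2, 0, 2, 3, 5, 6, 8, 13}
|A +̂ A| = 12
(Reference bound: |A +̂ A| ≥ 2|A| - 3 for |A| ≥ 2, with |A| = 6 giving ≥ 9.)

|A +̂ A| = 12


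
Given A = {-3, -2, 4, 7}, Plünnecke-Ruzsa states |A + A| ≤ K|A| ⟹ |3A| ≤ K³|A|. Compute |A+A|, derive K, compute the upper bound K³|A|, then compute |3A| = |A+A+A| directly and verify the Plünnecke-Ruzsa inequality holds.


|A| = 4.
Step 1: Compute A + A by enumerating all 16 pairs.
A + A = {-6, -5, -4, 1, 2, 4, 5, 8, 11, 14}, so |A + A| = 10.
Step 2: Doubling constant K = |A + A|/|A| = 10/4 = 10/4 ≈ 2.5000.
Step 3: Plünnecke-Ruzsa gives |3A| ≤ K³·|A| = (2.5000)³ · 4 ≈ 62.5000.
Step 4: Compute 3A = A + A + A directly by enumerating all triples (a,b,c) ∈ A³; |3A| = 19.
Step 5: Check 19 ≤ 62.5000? Yes ✓.

K = 10/4, Plünnecke-Ruzsa bound K³|A| ≈ 62.5000, |3A| = 19, inequality holds.


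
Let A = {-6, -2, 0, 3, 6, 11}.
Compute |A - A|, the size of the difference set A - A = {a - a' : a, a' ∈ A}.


A - A = {a - a' : a, a' ∈ A}; |A| = 6.
Bounds: 2|A|-1 ≤ |A - A| ≤ |A|² - |A| + 1, i.e. 11 ≤ |A - A| ≤ 31.
Note: 0 ∈ A - A always (from a - a). The set is symmetric: if d ∈ A - A then -d ∈ A - A.
Enumerate nonzero differences d = a - a' with a > a' (then include -d):
Positive differences: {2, 3, 4, 5, 6, 8, 9, 11, 12, 13, 17}
Full difference set: {0} ∪ (positive diffs) ∪ (negative diffs).
|A - A| = 1 + 2·11 = 23 (matches direct enumeration: 23).

|A - A| = 23


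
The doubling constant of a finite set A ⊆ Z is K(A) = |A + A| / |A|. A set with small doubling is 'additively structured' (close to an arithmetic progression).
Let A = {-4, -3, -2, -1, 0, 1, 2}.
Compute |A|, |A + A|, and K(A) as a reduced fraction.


|A| = 7.
Compute A + A by enumerating all 49 pairs.
A + A = {-8, -7, -6, -5, -4, -3, -2, -1, 0, 1, 2, 3, 4}, so |A + A| = 13.
K = |A + A| / |A| = 13/7 (already in lowest terms) ≈ 1.8571.
Reference: AP of size 7 gives K = 13/7 ≈ 1.8571; a fully generic set of size 7 gives K ≈ 4.0000.

|A| = 7, |A + A| = 13, K = 13/7.


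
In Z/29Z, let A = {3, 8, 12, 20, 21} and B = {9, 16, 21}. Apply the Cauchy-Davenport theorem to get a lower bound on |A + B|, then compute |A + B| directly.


Cauchy-Davenport: |A + B| ≥ min(p, |A| + |B| - 1) for A, B nonempty in Z/pZ.
|A| = 5, |B| = 3, p = 29.
CD lower bound = min(29, 5 + 3 - 1) = min(29, 7) = 7.
Compute A + B mod 29 directly:
a = 3: 3+9=12, 3+16=19, 3+21=24
a = 8: 8+9=17, 8+16=24, 8+21=0
a = 12: 12+9=21, 12+16=28, 12+21=4
a = 20: 20+9=0, 20+16=7, 20+21=12
a = 21: 21+9=1, 21+16=8, 21+21=13
A + B = {0, 1, 4, 7, 8, 12, 13, 17, 19, 21, 24, 28}, so |A + B| = 12.
Verify: 12 ≥ 7? Yes ✓.

CD lower bound = 7, actual |A + B| = 12.


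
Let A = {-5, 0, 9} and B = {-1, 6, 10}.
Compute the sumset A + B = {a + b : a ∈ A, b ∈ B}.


A + B = {a + b : a ∈ A, b ∈ B}.
Enumerate all |A|·|B| = 3·3 = 9 pairs (a, b) and collect distinct sums.
a = -5: -5+-1=-6, -5+6=1, -5+10=5
a = 0: 0+-1=-1, 0+6=6, 0+10=10
a = 9: 9+-1=8, 9+6=15, 9+10=19
Collecting distinct sums: A + B = {-6, -1, 1, 5, 6, 8, 10, 15, 19}
|A + B| = 9

A + B = {-6, -1, 1, 5, 6, 8, 10, 15, 19}


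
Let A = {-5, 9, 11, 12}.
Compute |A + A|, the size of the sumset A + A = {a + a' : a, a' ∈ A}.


A + A = {a + a' : a, a' ∈ A}; |A| = 4.
General bounds: 2|A| - 1 ≤ |A + A| ≤ |A|(|A|+1)/2, i.e. 7 ≤ |A + A| ≤ 10.
Lower bound 2|A|-1 is attained iff A is an arithmetic progression.
Enumerate sums a + a' for a ≤ a' (symmetric, so this suffices):
a = -5: -5+-5=-10, -5+9=4, -5+11=6, -5+12=7
a = 9: 9+9=18, 9+11=20, 9+12=21
a = 11: 11+11=22, 11+12=23
a = 12: 12+12=24
Distinct sums: {-10, 4, 6, 7, 18, 20, 21, 22, 23, 24}
|A + A| = 10

|A + A| = 10


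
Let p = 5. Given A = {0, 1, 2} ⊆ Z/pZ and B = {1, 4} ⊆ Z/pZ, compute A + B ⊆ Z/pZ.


Work in Z/5Z: reduce every sum a + b modulo 5.
Enumerate all 6 pairs:
a = 0: 0+1=1, 0+4=4
a = 1: 1+1=2, 1+4=0
a = 2: 2+1=3, 2+4=1
Distinct residues collected: {0, 1, 2, 3, 4}
|A + B| = 5 (out of 5 total residues).

A + B = {0, 1, 2, 3, 4}


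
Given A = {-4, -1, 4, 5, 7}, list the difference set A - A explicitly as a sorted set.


A - A = {a - a' : a, a' ∈ A}.
Compute a - a' for each ordered pair (a, a'):
a = -4: -4--4=0, -4--1=-3, -4-4=-8, -4-5=-9, -4-7=-11
a = -1: -1--4=3, -1--1=0, -1-4=-5, -1-5=-6, -1-7=-8
a = 4: 4--4=8, 4--1=5, 4-4=0, 4-5=-1, 4-7=-3
a = 5: 5--4=9, 5--1=6, 5-4=1, 5-5=0, 5-7=-2
a = 7: 7--4=11, 7--1=8, 7-4=3, 7-5=2, 7-7=0
Collecting distinct values (and noting 0 appears from a-a):
A - A = {-11, -9, -8, -6, -5, -3, -2, -1, 0, 1, 2, 3, 5, 6, 8, 9, 11}
|A - A| = 17

A - A = {-11, -9, -8, -6, -5, -3, -2, -1, 0, 1, 2, 3, 5, 6, 8, 9, 11}


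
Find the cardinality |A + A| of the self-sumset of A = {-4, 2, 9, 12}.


A + A = {a + a' : a, a' ∈ A}; |A| = 4.
General bounds: 2|A| - 1 ≤ |A + A| ≤ |A|(|A|+1)/2, i.e. 7 ≤ |A + A| ≤ 10.
Lower bound 2|A|-1 is attained iff A is an arithmetic progression.
Enumerate sums a + a' for a ≤ a' (symmetric, so this suffices):
a = -4: -4+-4=-8, -4+2=-2, -4+9=5, -4+12=8
a = 2: 2+2=4, 2+9=11, 2+12=14
a = 9: 9+9=18, 9+12=21
a = 12: 12+12=24
Distinct sums: {-8, -2, 4, 5, 8, 11, 14, 18, 21, 24}
|A + A| = 10

|A + A| = 10


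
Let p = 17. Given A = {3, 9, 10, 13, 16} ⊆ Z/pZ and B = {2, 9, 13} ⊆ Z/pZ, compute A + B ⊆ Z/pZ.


Work in Z/17Z: reduce every sum a + b modulo 17.
Enumerate all 15 pairs:
a = 3: 3+2=5, 3+9=12, 3+13=16
a = 9: 9+2=11, 9+9=1, 9+13=5
a = 10: 10+2=12, 10+9=2, 10+13=6
a = 13: 13+2=15, 13+9=5, 13+13=9
a = 16: 16+2=1, 16+9=8, 16+13=12
Distinct residues collected: {1, 2, 5, 6, 8, 9, 11, 12, 15, 16}
|A + B| = 10 (out of 17 total residues).

A + B = {1, 2, 5, 6, 8, 9, 11, 12, 15, 16}


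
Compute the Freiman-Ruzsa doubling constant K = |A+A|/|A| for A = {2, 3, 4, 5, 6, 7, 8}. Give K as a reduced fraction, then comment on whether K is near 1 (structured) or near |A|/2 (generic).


|A| = 7.
Compute A + A by enumerating all 49 pairs.
A + A = {4, 5, 6, 7, 8, 9, 10, 11, 12, 13, 14, 15, 16}, so |A + A| = 13.
K = |A + A| / |A| = 13/7 (already in lowest terms) ≈ 1.8571.
Reference: AP of size 7 gives K = 13/7 ≈ 1.8571; a fully generic set of size 7 gives K ≈ 4.0000.

|A| = 7, |A + A| = 13, K = 13/7.


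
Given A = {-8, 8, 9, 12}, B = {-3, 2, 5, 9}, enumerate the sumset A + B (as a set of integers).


A + B = {a + b : a ∈ A, b ∈ B}.
Enumerate all |A|·|B| = 4·4 = 16 pairs (a, b) and collect distinct sums.
a = -8: -8+-3=-11, -8+2=-6, -8+5=-3, -8+9=1
a = 8: 8+-3=5, 8+2=10, 8+5=13, 8+9=17
a = 9: 9+-3=6, 9+2=11, 9+5=14, 9+9=18
a = 12: 12+-3=9, 12+2=14, 12+5=17, 12+9=21
Collecting distinct sums: A + B = {-11, -6, -3, 1, 5, 6, 9, 10, 11, 13, 14, 17, 18, 21}
|A + B| = 14

A + B = {-11, -6, -3, 1, 5, 6, 9, 10, 11, 13, 14, 17, 18, 21}


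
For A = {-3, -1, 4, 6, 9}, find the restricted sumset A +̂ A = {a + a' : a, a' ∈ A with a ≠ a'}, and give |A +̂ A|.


Restricted sumset: A +̂ A = {a + a' : a ∈ A, a' ∈ A, a ≠ a'}.
Equivalently, take A + A and drop any sum 2a that is achievable ONLY as a + a for a ∈ A (i.e. sums representable only with equal summands).
Enumerate pairs (a, a') with a < a' (symmetric, so each unordered pair gives one sum; this covers all a ≠ a'):
  -3 + -1 = -4
  -3 + 4 = 1
  -3 + 6 = 3
  -3 + 9 = 6
  -1 + 4 = 3
  -1 + 6 = 5
  -1 + 9 = 8
  4 + 6 = 10
  4 + 9 = 13
  6 + 9 = 15
Collected distinct sums: {-4, 1, 3, 5, 6, 8, 10, 13, 15}
|A +̂ A| = 9
(Reference bound: |A +̂ A| ≥ 2|A| - 3 for |A| ≥ 2, with |A| = 5 giving ≥ 7.)

|A +̂ A| = 9


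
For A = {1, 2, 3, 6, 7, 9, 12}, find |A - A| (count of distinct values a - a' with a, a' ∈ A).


A - A = {a - a' : a, a' ∈ A}; |A| = 7.
Bounds: 2|A|-1 ≤ |A - A| ≤ |A|² - |A| + 1, i.e. 13 ≤ |A - A| ≤ 43.
Note: 0 ∈ A - A always (from a - a). The set is symmetric: if d ∈ A - A then -d ∈ A - A.
Enumerate nonzero differences d = a - a' with a > a' (then include -d):
Positive differences: {1, 2, 3, 4, 5, 6, 7, 8, 9, 10, 11}
Full difference set: {0} ∪ (positive diffs) ∪ (negative diffs).
|A - A| = 1 + 2·11 = 23 (matches direct enumeration: 23).

|A - A| = 23
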